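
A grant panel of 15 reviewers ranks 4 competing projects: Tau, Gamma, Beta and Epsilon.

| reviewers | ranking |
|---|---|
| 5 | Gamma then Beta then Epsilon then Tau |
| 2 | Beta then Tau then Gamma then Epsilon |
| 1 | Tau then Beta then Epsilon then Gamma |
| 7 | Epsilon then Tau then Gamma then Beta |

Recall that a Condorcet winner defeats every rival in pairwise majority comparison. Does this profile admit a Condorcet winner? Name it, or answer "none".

Head-to-head results (15 reviewers):
Tau vs Gamma: Tau preferred on 2+1+7 = 10 ballots; Tau wins 10–5.
Tau–Beta: Tau 8–7.
Tau vs Epsilon: 3 to 12, Epsilon.
Gamma vs Beta: Gamma, 12–3.
Gamma vs Epsilon: Gamma is ranked higher on 5+2 = 7 ballots, Epsilon on 8. Epsilon wins 8–7.
Beta vs Epsilon: Beta preferred on 5+2+1 = 8 ballots; Beta wins 8–7.
Every project loses at least once (Tau loses to Epsilon; Gamma loses to Tau; Beta loses to Tau; Epsilon loses to Beta). The majority relation contains the cycle Tau → Beta → Epsilon → Tau, so there is no Condorcet winner.

none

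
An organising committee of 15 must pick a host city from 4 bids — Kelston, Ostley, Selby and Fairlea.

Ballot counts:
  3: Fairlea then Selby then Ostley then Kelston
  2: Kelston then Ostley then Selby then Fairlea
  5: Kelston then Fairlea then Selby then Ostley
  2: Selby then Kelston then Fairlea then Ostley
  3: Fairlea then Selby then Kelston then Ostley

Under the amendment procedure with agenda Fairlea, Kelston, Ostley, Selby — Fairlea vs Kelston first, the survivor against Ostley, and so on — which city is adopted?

Selby

Round 1: Fairlea vs Kelston — 6–9, Kelston advances.
Round 2: Kelston vs Ostley — 12–3, Kelston advances.
Round 3: Kelston vs Selby — 7–8, Selby advances.
Selby survives the agenda.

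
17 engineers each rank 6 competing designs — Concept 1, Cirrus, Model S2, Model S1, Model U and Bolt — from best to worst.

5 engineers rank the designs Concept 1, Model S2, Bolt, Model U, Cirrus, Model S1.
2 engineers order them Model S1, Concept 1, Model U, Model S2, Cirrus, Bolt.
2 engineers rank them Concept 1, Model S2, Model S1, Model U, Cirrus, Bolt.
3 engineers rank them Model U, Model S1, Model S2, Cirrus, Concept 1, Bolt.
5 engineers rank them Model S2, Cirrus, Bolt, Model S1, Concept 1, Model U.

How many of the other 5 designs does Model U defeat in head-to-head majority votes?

1

Model U against each rival (17 engineers):
Model U vs Concept 1: Concept 1, 14–3.
Model U–Cirrus: Model U 12–5.
Model U vs Model S2: Model U is ranked higher on 2+3 = 5 ballots, Model S2 on 12. Model S2 wins 12–5.
Model U–Model S1: Model S1 9–8.
Model U vs Bolt: Model U preferred on 2+2+3 = 7 ballots; Bolt wins 10–7.
Model U beats Cirrus; loses to Concept 1, Model S2, Model S1, Bolt — 1 pairwise win.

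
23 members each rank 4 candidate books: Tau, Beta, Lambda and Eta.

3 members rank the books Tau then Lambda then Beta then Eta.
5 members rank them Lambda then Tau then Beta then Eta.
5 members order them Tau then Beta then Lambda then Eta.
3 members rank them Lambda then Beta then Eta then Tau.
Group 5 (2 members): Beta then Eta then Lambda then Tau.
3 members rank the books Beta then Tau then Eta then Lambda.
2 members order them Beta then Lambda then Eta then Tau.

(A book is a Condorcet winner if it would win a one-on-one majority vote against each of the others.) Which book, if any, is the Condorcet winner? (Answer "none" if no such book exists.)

none

Pairwise majorities:
Tau vs Beta: 13 to 10, Tau.
Tau–Lambda: Lambda 12–11.
Tau vs Eta: 16 to 7, Tau.
Beta vs Lambda: Beta preferred on 5+2+3+2 = 12 ballots; Beta wins 12–11.
Beta vs Eta: Beta is ranked higher on 23 ballots, Eta on 0. Beta wins 23–0.
Lambda vs Eta: Lambda wins 18–5.
Every book loses at least once (Tau loses to Lambda; Beta loses to Tau; Lambda loses to Beta; Eta loses to Tau). The majority relation contains the cycle Tau > Beta > Lambda > Tau, so there is no Condorcet winner.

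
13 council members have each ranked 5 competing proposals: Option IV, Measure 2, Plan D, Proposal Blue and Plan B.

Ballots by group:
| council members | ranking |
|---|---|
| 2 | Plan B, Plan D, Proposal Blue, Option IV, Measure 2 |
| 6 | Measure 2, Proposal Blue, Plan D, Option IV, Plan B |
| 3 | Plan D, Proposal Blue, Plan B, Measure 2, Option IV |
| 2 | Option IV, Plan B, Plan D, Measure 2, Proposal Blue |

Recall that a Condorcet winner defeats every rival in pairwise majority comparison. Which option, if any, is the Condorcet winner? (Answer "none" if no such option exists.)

Pairwise majorities:
Option IV vs Measure 2: Option IV is ranked higher on 2+2 = 4 ballots, Measure 2 on 9. Measure 2 wins 9–4.
Option IV vs Plan D: Option IV is ranked higher on 2 ballots, Plan D on 11. Plan D wins 11–2.
Option IV vs Proposal Blue: Option IV is ranked higher on 2 ballots, Proposal Blue on 11. Proposal Blue wins 11–2.
Option IV vs Plan B: 6+2 = 8 for Option IV, 5 for Plan B — Option IV by 8–5.
Measure 2 vs Plan D: 6 for Measure 2, 7 for Plan D — Plan D by 7–6.
Measure 2 vs Proposal Blue: Measure 2 is ranked higher on 6+2 = 8 ballots, Proposal Blue on 5. Measure 2 wins 8–5.
Measure 2 vs Plan B: Measure 2 is ranked higher on 6 ballots, Plan B on 7. Plan B wins 7–6.
Plan D vs Proposal Blue: 2+3+2 = 7 for Plan D, 6 for Proposal Blue — Plan D by 7–6.
Plan D vs Plan B: Plan D is ranked higher on 6+3 = 9 ballots, Plan B on 4. Plan D wins 9–4.
Proposal Blue vs Plan B: Proposal Blue preferred on 6+3 = 9 ballots; Proposal Blue wins 9–4.
Plan D defeats every rival head-to-head and is the Condorcet winner.

Plan D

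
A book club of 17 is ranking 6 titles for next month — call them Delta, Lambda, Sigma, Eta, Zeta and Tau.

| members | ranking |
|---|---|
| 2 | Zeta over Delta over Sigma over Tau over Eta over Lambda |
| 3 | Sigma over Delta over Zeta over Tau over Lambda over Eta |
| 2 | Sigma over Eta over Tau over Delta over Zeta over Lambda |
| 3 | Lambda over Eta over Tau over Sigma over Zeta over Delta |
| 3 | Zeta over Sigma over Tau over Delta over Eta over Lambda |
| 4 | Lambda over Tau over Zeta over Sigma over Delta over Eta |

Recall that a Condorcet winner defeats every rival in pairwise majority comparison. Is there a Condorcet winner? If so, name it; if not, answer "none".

Head-to-head results (17 members):
Delta vs Lambda: Delta is ranked higher on 2+3+2+3 = 10 ballots, Lambda on 7. Delta wins 10–7.
Delta vs Sigma: 2 for Delta, 15 for Sigma — Sigma by 15–2.
Delta vs Eta: Delta preferred on 2+3+3+4 = 12 ballots; Delta wins 12–5.
Delta vs Zeta: Delta is ranked higher on 3+2 = 5 ballots, Zeta on 12. Zeta wins 12–5.
Delta vs Tau: Delta is ranked higher on 2+3 = 5 ballots, Tau on 12. Tau wins 12–5.
Lambda vs Sigma: 7 to 10, Sigma.
Lambda vs Eta: Lambda is ranked higher on 3+3+4 = 10 ballots, Eta on 7. Lambda wins 10–7.
Lambda vs Zeta: Lambda preferred on 3+4 = 7 ballots; Zeta wins 10–7.
Lambda vs Tau: Lambda is ranked higher on 3+4 = 7 ballots, Tau on 10. Tau wins 10–7.
Sigma vs Eta: Sigma is ranked higher on 2+3+2+3+4 = 14 ballots, Eta on 3. Sigma wins 14–3.
Sigma vs Zeta: Sigma preferred on 3+2+3 = 8 ballots; Zeta wins 9–8.
Sigma vs Tau: Sigma is ranked higher on 2+3+2+3 = 10 ballots, Tau on 7. Sigma wins 10–7.
Eta vs Zeta: Eta preferred on 2+3 = 5 ballots; Zeta wins 12–5.
Eta vs Tau: Eta preferred on 2+3 = 5 ballots; Tau wins 12–5.
Zeta vs Tau: 2+3+3 = 8 for Zeta, 9 for Tau — Tau by 9–8.
Every book loses at least once (Delta loses to Sigma; Lambda loses to Delta; Sigma loses to Zeta; Eta loses to Delta; Zeta loses to Tau; Tau loses to Sigma). The majority relation contains the cycle Sigma > Tau > Zeta > Sigma, so there is no Condorcet winner.

none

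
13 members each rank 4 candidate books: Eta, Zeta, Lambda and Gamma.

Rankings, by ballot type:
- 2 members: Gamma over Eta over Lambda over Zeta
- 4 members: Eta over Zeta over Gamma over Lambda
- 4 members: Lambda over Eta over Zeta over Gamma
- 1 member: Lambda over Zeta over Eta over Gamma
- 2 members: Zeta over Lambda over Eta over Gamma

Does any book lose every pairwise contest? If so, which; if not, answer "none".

Gamma

Head-to-head results (13 members):
Eta–Zeta: Eta 10–3.
Eta vs Lambda: 2+4 = 6 for Eta, 7 for Lambda — Lambda by 7–6.
Eta vs Gamma: Eta, 11–2.
Zeta vs Lambda: Zeta preferred on 4+2 = 6 ballots; Lambda wins 7–6.
Zeta–Gamma: Zeta 11–2.
Lambda vs Gamma: Lambda, 7–6.
Gamma loses to every other book — it is the Condorcet loser.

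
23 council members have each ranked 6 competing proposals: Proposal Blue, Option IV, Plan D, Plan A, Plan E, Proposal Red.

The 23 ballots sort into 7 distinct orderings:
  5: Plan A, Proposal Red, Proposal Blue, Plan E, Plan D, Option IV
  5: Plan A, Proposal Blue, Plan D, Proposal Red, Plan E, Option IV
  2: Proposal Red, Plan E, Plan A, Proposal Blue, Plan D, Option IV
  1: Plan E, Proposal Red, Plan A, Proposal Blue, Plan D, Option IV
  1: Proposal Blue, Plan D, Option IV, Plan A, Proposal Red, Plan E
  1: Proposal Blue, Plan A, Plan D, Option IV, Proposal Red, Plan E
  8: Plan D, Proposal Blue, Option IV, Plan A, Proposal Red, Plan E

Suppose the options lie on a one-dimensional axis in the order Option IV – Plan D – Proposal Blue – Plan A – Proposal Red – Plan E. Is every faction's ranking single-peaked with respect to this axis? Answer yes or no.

yes

Axis positions: Option IV=1, Plan D=2, Proposal Blue=3, Plan A=4, Proposal Red=5, Plan E=6.
Faction 1 (peak Plan A at position 4): ranking walks positions 4-5-3-6-2-1, expanding outward from the peak — single-peaked.
Faction 2 (peak Plan A at position 4): ranking walks positions 4-3-2-5-6-1, expanding outward from the peak — single-peaked.
Faction 3 (peak Proposal Red at position 5): ranking walks positions 5-6-4-3-2-1, expanding outward from the peak — single-peaked.
Faction 4 (peak Plan E at position 6): ranking walks positions 6-5-4-3-2-1, expanding outward from the peak — single-peaked.
Faction 5 (peak Proposal Blue at position 3): ranking walks positions 3-2-1-4-5-6, expanding outward from the peak — single-peaked.
Faction 6 (peak Proposal Blue at position 3): ranking walks positions 3-4-2-1-5-6, expanding outward from the peak — single-peaked.
Faction 7 (peak Plan D at position 2): ranking walks positions 2-3-1-4-5-6, expanding outward from the peak — single-peaked.
Every ranking is single-peaked on this axis.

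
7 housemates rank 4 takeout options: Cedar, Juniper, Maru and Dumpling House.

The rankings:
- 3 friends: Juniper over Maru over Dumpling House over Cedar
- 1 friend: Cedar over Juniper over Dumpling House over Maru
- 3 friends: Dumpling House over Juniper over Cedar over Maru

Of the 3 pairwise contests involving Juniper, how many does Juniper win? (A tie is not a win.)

Juniper against each rival (7 friends):
Juniper vs Cedar: Juniper, 6–1.
Juniper–Maru: Juniper 7–0.
Juniper vs Dumpling House: 3+1 = 4 for Juniper, 3 for Dumpling House — Juniper by 4–3.
Juniper beats Cedar, Maru, Dumpling House — 3 pairwise wins.

3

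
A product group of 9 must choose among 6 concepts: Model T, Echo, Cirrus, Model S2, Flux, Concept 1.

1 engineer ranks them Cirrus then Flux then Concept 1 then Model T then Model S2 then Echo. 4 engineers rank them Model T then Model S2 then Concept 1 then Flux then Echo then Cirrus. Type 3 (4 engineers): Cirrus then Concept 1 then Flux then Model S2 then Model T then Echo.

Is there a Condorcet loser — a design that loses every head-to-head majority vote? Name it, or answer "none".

Pairwise majorities:
Model T vs Echo: Model T, 9–0.
Model T vs Cirrus: 4 for Model T, 5 for Cirrus — Cirrus by 5–4.
Model T vs Model S2: Model T wins 5–4.
Model T vs Flux: Model T is ranked higher on 4 ballots, Flux on 5. Flux wins 5–4.
Model T vs Concept 1: Concept 1, 5–4.
Echo vs Cirrus: Echo is ranked higher on 4 ballots, Cirrus on 5. Cirrus wins 5–4.
Echo vs Model S2: Echo is ranked higher on 0 ballots, Model S2 on 9. Model S2 wins 9–0.
Echo vs Flux: Flux, 9–0.
Echo vs Concept 1: 0 for Echo, 9 for Concept 1 — Concept 1 by 9–0.
Cirrus vs Model S2: Cirrus preferred on 1+4 = 5 ballots; Cirrus wins 5–4.
Cirrus vs Flux: Cirrus preferred on 1+4 = 5 ballots; Cirrus wins 5–4.
Cirrus vs Concept 1: Cirrus wins 5–4.
Model S2 vs Flux: Flux, 5–4.
Model S2–Concept 1: Concept 1 5–4.
Flux vs Concept 1: Flux is ranked higher on 1 ballot, Concept 1 on 8. Concept 1 wins 8–1.
Echo loses to every other design — it is the Condorcet loser.

Echo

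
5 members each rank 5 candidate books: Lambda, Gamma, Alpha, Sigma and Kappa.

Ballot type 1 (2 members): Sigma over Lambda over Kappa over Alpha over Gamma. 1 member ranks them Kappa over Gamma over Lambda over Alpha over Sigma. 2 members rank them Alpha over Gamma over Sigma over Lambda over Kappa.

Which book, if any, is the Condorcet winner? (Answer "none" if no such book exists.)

none

Pairwise majorities:
Lambda vs Gamma: 2 for Lambda, 3 for Gamma — Gamma by 3–2.
Lambda vs Alpha: Lambda wins 3–2.
Lambda vs Sigma: Lambda is ranked higher on 1 ballot, Sigma on 4. Sigma wins 4–1.
Lambda vs Kappa: Lambda preferred on 2+2 = 4 ballots; Lambda wins 4–1.
Gamma–Alpha: Alpha 4–1.
Gamma vs Sigma: Gamma, 3–2.
Gamma vs Kappa: 2 to 3, Kappa.
Alpha vs Sigma: Alpha wins 3–2.
Alpha vs Kappa: 2 to 3, Kappa.
Sigma vs Kappa: Sigma wins 4–1.
Every book loses at least once (Lambda loses to Gamma; Gamma loses to Alpha; Alpha loses to Lambda; Sigma loses to Gamma; Kappa loses to Lambda). The majority relation contains the cycle Lambda > Alpha > Gamma > Lambda, so there is no Condorcet winner.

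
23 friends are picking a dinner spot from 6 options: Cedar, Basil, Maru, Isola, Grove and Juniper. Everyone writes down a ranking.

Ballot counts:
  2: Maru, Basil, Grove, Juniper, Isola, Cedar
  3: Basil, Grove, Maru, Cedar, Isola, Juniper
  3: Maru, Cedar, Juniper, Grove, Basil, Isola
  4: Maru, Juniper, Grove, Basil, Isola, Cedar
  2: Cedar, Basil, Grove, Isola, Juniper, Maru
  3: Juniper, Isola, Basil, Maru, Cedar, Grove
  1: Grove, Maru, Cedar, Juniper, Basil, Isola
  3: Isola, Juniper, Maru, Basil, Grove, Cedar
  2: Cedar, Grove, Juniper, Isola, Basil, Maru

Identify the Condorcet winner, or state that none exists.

Pairwise majorities:
Cedar vs Basil: 3+2+1+2 = 8 for Cedar, 15 for Basil — Basil by 15–8.
Cedar–Maru: Maru 19–4.
Cedar vs Isola: Isola wins 12–11.
Cedar vs Grove: 10 to 13, Grove.
Cedar vs Juniper: 3+3+2+1+2 = 11 for Cedar, 12 for Juniper — Juniper by 12–11.
Basil–Maru: Maru 13–10.
Basil vs Isola: Basil wins 15–8.
Basil vs Grove: 2+3+2+3+3 = 13 for Basil, 10 for Grove — Basil by 13–10.
Basil vs Juniper: 2+3+2 = 7 for Basil, 16 for Juniper — Juniper by 16–7.
Maru vs Isola: Maru, 13–10.
Maru vs Grove: 2+3+4+3+3 = 15 for Maru, 8 for Grove — Maru by 15–8.
Maru vs Juniper: Maru, 13–10.
Isola–Grove: Grove 17–6.
Isola–Juniper: Juniper 15–8.
Grove–Juniper: Juniper 13–10.
Maru defeats every rival head-to-head and is the Condorcet winner.

Maru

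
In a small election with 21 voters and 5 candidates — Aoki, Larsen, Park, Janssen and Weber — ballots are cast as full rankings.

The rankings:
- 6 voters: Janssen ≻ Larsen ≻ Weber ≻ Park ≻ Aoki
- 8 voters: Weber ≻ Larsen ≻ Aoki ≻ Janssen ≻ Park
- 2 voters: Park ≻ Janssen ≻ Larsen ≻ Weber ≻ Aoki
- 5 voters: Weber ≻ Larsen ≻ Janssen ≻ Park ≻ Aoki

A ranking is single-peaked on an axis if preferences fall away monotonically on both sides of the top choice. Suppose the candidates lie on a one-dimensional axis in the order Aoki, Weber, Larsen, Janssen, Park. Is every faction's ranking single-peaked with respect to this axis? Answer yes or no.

yes

Axis positions: Aoki=1, Weber=2, Larsen=3, Janssen=4, Park=5.
Faction 1 (peak Janssen at position 4): ranking walks positions 4-3-2-5-1, expanding outward from the peak — single-peaked.
Faction 2 (peak Weber at position 2): ranking walks positions 2-3-1-4-5, expanding outward from the peak — single-peaked.
Faction 3 (peak Park at position 5): ranking walks positions 5-4-3-2-1, expanding outward from the peak — single-peaked.
Faction 4 (peak Weber at position 2): ranking walks positions 2-3-4-5-1, expanding outward from the peak — single-peaked.
Every ranking is single-peaked on this axis.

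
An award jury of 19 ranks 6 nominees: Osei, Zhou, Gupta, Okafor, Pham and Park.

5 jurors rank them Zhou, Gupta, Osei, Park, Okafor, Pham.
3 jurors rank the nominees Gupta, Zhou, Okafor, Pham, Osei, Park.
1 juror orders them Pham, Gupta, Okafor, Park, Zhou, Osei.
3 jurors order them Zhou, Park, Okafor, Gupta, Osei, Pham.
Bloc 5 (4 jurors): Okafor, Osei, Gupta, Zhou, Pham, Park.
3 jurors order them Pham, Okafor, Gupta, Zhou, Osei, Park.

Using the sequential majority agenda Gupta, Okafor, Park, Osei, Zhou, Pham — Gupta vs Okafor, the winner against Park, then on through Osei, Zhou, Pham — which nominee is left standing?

Zhou

Round 1: Gupta vs Okafor — 9–10, Okafor advances.
Round 2: Okafor vs Park — 11–8, Okafor advances.
Round 3: Okafor vs Osei — 14–5, Okafor advances.
Round 4: Okafor vs Zhou — 8–11, Zhou advances.
Round 5: Zhou vs Pham — 15–4, Zhou advances.
The agenda winner is Zhou.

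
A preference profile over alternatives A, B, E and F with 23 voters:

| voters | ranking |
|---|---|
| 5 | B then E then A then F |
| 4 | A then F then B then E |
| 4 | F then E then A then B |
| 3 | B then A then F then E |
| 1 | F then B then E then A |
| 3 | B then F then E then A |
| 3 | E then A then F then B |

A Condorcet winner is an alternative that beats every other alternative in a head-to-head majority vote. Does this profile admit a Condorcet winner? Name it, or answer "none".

none

Head-to-head results (23 voters):
A–B: B 12–11.
A–E: E 16–7.
A–F: A 15–8.
B vs E: B wins 16–7.
B–F: F 12–11.
E vs F: F wins 15–8.
No alternative is unbeaten: A loses to B; B loses to F; E loses to B; F loses to A. In particular A → F → B → A is a majority cycle — no Condorcet winner exists.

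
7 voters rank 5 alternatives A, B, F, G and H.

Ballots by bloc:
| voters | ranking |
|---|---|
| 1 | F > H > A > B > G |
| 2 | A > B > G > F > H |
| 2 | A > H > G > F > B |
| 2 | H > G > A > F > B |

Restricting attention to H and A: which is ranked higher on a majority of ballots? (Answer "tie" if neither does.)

Ballots ranking H above A: 1 + 2 = 3.
Ballots ranking A above H: 7 − 3 = 4.
A wins the head-to-head 4–3.

A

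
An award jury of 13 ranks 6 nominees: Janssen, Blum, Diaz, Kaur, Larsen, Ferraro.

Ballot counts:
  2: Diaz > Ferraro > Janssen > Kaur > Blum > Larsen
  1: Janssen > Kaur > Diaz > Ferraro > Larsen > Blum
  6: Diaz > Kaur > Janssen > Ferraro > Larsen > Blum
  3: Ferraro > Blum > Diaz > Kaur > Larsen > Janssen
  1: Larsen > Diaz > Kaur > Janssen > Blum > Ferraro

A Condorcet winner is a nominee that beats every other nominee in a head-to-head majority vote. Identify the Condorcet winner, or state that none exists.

Diaz

Head-to-head results (13 jurors):
Janssen vs Blum: Janssen, 10–3.
Janssen–Diaz: Diaz 12–1.
Janssen–Kaur: Kaur 10–3.
Janssen vs Larsen: Janssen wins 9–4.
Janssen–Ferraro: Janssen 8–5.
Blum–Diaz: Diaz 10–3.
Blum vs Kaur: Kaur wins 10–3.
Blum–Larsen: Larsen 8–5.
Blum vs Ferraro: Ferraro, 12–1.
Diaz–Kaur: Diaz 12–1.
Diaz–Larsen: Diaz 12–1.
Diaz–Ferraro: Diaz 10–3.
Kaur vs Larsen: Kaur, 12–1.
Kaur–Ferraro: Kaur 8–5.
Larsen–Ferraro: Ferraro 12–1.
Diaz defeats every rival head-to-head and is the Condorcet winner.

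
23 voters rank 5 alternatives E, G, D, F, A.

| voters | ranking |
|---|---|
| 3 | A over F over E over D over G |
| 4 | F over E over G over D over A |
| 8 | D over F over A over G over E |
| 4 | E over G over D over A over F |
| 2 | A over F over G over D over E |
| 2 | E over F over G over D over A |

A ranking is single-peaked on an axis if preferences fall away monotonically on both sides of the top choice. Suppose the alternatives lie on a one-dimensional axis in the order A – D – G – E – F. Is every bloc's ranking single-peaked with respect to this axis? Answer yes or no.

Axis positions: A=1, D=2, G=3, E=4, F=5.
Bloc 1: ranking walks positions 1-5-4-2-3; F is ranked above D even though D lies between F and the peak A on the axis — preferences dip and rise again. Not single-peaked.
Bloc 2 (peak F at position 5): ranking walks positions 5-4-3-2-1, expanding outward from the peak — single-peaked.
Bloc 3: ranking walks positions 2-5-1-3-4; F is ranked above G even though G lies between F and the peak D on the axis — preferences dip and rise again. Not single-peaked.
Bloc 4 (peak E at position 4): ranking walks positions 4-3-2-1-5, expanding outward from the peak — single-peaked.
Bloc 5: ranking walks positions 1-5-3-2-4; F is ranked above D even though D lies between F and the peak A on the axis — preferences dip and rise again. Not single-peaked.
Bloc 6 (peak E at position 4): ranking walks positions 4-5-3-2-1, expanding outward from the peak — single-peaked.
Bloc 1 violates single-peakedness, so the profile is not single-peaked on this axis.

no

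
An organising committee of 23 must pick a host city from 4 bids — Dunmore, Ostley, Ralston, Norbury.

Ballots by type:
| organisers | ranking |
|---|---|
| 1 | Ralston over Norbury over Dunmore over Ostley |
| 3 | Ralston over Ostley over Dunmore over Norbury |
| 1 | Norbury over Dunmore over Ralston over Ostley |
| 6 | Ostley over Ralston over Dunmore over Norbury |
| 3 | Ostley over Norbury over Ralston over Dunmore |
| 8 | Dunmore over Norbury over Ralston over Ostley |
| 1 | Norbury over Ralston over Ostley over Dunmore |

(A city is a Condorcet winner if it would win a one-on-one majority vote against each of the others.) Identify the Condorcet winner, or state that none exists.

Head-to-head results (23 organisers):
Dunmore vs Ostley: Dunmore preferred on 1+1+8 = 10 ballots; Ostley wins 13–10.
Dunmore vs Ralston: 9 to 14, Ralston.
Dunmore vs Norbury: Dunmore preferred on 3+6+8 = 17 ballots; Dunmore wins 17–6.
Ostley vs Ralston: Ostley preferred on 6+3 = 9 ballots; Ralston wins 14–9.
Ostley vs Norbury: Ostley is ranked higher on 3+6+3 = 12 ballots, Norbury on 11. Ostley wins 12–11.
Ralston vs Norbury: Ralston is ranked higher on 1+3+6 = 10 ballots, Norbury on 13. Norbury wins 13–10.
No city is unbeaten: Dunmore loses to Ostley; Ostley loses to Ralston; Ralston loses to Norbury; Norbury loses to Dunmore. In particular Dunmore beats Norbury beats Ralston beats Dunmore is a majority cycle — no Condorcet winner exists.

none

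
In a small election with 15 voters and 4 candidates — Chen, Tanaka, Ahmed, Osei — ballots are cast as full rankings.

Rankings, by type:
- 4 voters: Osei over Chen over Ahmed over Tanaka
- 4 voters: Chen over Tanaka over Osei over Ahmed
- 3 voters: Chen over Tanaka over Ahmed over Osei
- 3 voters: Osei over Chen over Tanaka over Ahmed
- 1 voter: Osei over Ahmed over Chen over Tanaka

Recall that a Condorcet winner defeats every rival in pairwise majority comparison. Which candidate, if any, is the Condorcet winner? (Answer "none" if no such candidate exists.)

Pairwise majorities:
Chen vs Tanaka: 15 to 0, Chen.
Chen vs Ahmed: Chen, 14–1.
Chen vs Osei: 7 to 8, Osei.
Tanaka vs Ahmed: 4+3+3 = 10 for Tanaka, 5 for Ahmed — Tanaka by 10–5.
Tanaka vs Osei: Osei, 8–7.
Ahmed vs Osei: Osei wins 12–3.
Osei defeats every rival head-to-head and is the Condorcet winner.

Osei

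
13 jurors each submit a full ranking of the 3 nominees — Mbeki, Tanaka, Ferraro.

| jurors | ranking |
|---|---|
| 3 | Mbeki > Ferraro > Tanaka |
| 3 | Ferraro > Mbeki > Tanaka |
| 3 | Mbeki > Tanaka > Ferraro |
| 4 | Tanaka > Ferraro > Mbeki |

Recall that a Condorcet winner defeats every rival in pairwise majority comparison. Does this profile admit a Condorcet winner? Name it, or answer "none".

none

Head-to-head results (13 jurors):
Mbeki vs Tanaka: 3+3+3 = 9 for Mbeki, 4 for Tanaka — Mbeki by 9–4.
Mbeki vs Ferraro: Mbeki preferred on 3+3 = 6 ballots; Ferraro wins 7–6.
Tanaka vs Ferraro: Tanaka is ranked higher on 3+4 = 7 ballots, Ferraro on 6. Tanaka wins 7–6.
Every nominee loses at least once (Mbeki loses to Ferraro; Tanaka loses to Mbeki; Ferraro loses to Tanaka). The majority relation contains the cycle Mbeki beats Tanaka beats Ferraro beats Mbeki, so there is no Condorcet winner.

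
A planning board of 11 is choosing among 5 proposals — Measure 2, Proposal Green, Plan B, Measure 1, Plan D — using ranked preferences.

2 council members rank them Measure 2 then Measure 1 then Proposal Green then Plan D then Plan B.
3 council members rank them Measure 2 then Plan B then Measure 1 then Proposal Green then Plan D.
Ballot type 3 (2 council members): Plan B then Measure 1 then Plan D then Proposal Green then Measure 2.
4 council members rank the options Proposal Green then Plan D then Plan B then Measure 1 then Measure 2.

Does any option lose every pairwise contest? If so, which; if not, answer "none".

Pairwise majorities:
Measure 2–Proposal Green: Proposal Green 6–5.
Measure 2–Plan B: Plan B 6–5.
Measure 2 vs Measure 1: 5 to 6, Measure 1.
Measure 2 vs Plan D: 2+3 = 5 for Measure 2, 6 for Plan D — Plan D by 6–5.
Proposal Green–Plan B: Proposal Green 6–5.
Proposal Green vs Measure 1: Proposal Green preferred on 4 ballots; Measure 1 wins 7–4.
Proposal Green vs Plan D: Proposal Green, 9–2.
Plan B vs Measure 1: Plan B wins 9–2.
Plan B vs Plan D: Plan D, 6–5.
Measure 1 vs Plan D: 2+3+2 = 7 for Measure 1, 4 for Plan D — Measure 1 by 7–4.
Measure 2 loses to every other option — it is the Condorcet loser.

Measure 2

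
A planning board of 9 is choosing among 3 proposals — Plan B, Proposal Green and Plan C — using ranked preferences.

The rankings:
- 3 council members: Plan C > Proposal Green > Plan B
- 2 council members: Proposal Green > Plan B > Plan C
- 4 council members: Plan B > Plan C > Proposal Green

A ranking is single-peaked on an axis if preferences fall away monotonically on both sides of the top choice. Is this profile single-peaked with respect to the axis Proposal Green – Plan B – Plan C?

no

Axis positions: Proposal Green=1, Plan B=2, Plan C=3.
Bloc 1: ranking walks positions 3-1-2; Proposal Green is ranked above Plan B even though Plan B lies between Proposal Green and the peak Plan C on the axis — preferences dip and rise again. Not single-peaked.
Bloc 2 (peak Proposal Green at position 1): ranking walks positions 1-2-3, expanding outward from the peak — single-peaked.
Bloc 3 (peak Plan B at position 2): ranking walks positions 2-3-1, expanding outward from the peak — single-peaked.
Bloc 1 violates single-peakedness, so the profile is not single-peaked on this axis.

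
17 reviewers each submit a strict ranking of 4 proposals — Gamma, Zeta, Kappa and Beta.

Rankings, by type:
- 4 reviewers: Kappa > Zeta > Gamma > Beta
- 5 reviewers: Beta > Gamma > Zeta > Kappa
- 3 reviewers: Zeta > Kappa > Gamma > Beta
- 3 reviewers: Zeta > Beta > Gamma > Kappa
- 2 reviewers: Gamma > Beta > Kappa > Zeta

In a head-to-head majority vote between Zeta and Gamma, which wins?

Zeta

Ballots ranking Zeta above Gamma: 4 + 3 + 3 = 10.
Ballots ranking Gamma above Zeta: 17 − 10 = 7.
Zeta wins the head-to-head 10–7.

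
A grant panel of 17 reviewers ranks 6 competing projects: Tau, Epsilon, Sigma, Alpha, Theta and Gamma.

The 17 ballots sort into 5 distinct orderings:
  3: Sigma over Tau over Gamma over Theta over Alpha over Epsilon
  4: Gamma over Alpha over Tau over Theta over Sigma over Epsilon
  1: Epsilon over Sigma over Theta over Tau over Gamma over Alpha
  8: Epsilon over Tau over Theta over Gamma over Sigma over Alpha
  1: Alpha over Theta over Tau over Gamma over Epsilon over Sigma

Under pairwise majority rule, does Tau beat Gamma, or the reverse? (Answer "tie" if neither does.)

Ballots ranking Tau above Gamma: 3 + 1 + 8 + 1 = 13.
Ballots ranking Gamma above Tau: 17 − 13 = 4.
Tau wins the head-to-head 13–4.

Tau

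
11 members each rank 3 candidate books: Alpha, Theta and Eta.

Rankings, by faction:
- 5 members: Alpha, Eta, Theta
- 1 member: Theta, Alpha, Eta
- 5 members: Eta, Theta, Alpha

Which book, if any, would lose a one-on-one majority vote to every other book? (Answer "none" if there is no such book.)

none

Pairwise majorities:
Alpha vs Theta: Alpha preferred on 5 ballots; Theta wins 6–5.
Alpha vs Eta: Alpha preferred on 5+1 = 6 ballots; Alpha wins 6–5.
Theta vs Eta: 1 for Theta, 10 for Eta — Eta by 10–1.
Every book wins at least one matchup (Alpha beats Eta; Theta beats Alpha; Eta beats Theta), so there is no Condorcet loser.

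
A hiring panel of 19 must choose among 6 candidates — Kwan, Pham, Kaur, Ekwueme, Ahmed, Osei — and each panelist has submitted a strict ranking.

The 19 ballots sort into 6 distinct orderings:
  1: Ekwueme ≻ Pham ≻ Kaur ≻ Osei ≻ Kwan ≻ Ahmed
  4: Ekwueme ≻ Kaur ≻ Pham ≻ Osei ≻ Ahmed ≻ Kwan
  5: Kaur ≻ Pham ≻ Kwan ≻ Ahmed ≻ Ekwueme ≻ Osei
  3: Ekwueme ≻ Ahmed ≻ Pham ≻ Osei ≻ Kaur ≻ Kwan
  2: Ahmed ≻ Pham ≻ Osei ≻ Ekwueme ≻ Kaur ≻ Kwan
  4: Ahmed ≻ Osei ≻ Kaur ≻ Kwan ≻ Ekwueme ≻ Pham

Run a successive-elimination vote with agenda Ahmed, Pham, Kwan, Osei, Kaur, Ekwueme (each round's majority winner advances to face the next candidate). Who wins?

Round 1: Ahmed vs Pham — 9–10, Pham advances.
Round 2: Pham vs Kwan — 15–4, Pham advances.
Round 3: Pham vs Osei — 15–4, Pham advances.
Round 4: Pham vs Kaur — 6–13, Kaur advances.
Round 5: Kaur vs Ekwueme — 9–10, Ekwueme advances.
Ekwueme survives the agenda.

Ekwueme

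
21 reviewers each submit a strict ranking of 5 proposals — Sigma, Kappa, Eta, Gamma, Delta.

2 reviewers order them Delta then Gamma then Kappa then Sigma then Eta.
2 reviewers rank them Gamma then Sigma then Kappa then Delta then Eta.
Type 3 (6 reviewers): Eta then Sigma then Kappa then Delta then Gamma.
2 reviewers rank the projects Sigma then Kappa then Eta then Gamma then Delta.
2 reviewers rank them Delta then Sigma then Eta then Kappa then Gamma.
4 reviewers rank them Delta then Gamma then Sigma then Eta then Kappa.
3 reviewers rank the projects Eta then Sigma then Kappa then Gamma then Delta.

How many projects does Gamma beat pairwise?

Gamma against each rival (21 reviewers):
Gamma vs Sigma: Gamma is ranked higher on 2+2+4 = 8 ballots, Sigma on 13. Sigma wins 13–8.
Gamma–Kappa: Kappa 13–8.
Gamma vs Eta: 8 to 13, Eta.
Gamma vs Delta: 2+2+3 = 7 for Gamma, 14 for Delta — Delta by 14–7.
Gamma beats no one; loses to Sigma, Kappa, Eta, Delta — 0 pairwise wins.

0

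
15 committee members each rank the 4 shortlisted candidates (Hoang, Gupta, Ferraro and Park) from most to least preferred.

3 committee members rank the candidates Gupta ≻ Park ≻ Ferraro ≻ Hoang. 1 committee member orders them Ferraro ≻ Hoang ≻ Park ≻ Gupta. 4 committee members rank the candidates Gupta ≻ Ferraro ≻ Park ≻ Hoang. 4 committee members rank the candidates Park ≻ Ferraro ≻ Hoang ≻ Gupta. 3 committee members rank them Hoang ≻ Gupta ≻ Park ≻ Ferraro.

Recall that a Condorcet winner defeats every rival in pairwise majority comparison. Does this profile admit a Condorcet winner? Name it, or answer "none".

Pairwise majorities:
Hoang vs Gupta: Hoang, 8–7.
Hoang vs Ferraro: Ferraro wins 12–3.
Hoang vs Park: Park wins 11–4.
Gupta vs Ferraro: 10 to 5, Gupta.
Gupta vs Park: Gupta wins 10–5.
Ferraro vs Park: Ferraro is ranked higher on 1+4 = 5 ballots, Park on 10. Park wins 10–5.
Every candidate loses at least once (Hoang loses to Ferraro; Gupta loses to Hoang; Ferraro loses to Gupta; Park loses to Gupta). The majority relation contains the cycle Hoang > Gupta > Ferraro > Hoang, so there is no Condorcet winner.

none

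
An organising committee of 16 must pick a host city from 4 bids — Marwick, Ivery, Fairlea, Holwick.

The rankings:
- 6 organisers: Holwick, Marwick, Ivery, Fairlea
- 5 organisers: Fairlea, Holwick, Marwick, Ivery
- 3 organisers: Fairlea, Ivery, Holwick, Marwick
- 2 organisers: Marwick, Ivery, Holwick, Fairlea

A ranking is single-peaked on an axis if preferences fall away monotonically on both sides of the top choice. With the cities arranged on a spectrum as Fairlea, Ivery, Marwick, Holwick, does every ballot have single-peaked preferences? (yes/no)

Axis positions: Fairlea=1, Ivery=2, Marwick=3, Holwick=4.
Cluster 1 (peak Holwick at position 4): ranking walks positions 4-3-2-1, expanding outward from the peak — single-peaked.
Cluster 2: ranking walks positions 1-4-3-2; Holwick is ranked above Ivery even though Ivery lies between Holwick and the peak Fairlea on the axis — preferences dip and rise again. Not single-peaked.
Cluster 3: ranking walks positions 1-2-4-3; Holwick is ranked above Marwick even though Marwick lies between Holwick and the peak Fairlea on the axis — preferences dip and rise again. Not single-peaked.
Cluster 4 (peak Marwick at position 3): ranking walks positions 3-2-4-1, expanding outward from the peak — single-peaked.
Cluster 2 violates single-peakedness, so the profile is not single-peaked on this axis.

no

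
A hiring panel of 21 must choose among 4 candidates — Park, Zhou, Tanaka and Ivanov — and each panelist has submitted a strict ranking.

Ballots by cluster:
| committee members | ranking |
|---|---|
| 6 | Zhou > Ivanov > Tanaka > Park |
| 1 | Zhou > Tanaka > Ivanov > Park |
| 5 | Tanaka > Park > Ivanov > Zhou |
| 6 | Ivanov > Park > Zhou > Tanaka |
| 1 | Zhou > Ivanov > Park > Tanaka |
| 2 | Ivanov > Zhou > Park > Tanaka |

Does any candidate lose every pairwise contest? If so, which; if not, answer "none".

Pairwise majorities:
Park vs Zhou: 11 to 10, Park.
Park vs Tanaka: Tanaka wins 12–9.
Park vs Ivanov: Ivanov wins 16–5.
Zhou vs Tanaka: Zhou wins 16–5.
Zhou vs Ivanov: Ivanov, 13–8.
Tanaka vs Ivanov: Ivanov wins 15–6.
Each candidate has at least one pairwise win (Park beats Zhou; Zhou beats Tanaka; Tanaka beats Park; Ivanov beats Park) — no Condorcet loser.

none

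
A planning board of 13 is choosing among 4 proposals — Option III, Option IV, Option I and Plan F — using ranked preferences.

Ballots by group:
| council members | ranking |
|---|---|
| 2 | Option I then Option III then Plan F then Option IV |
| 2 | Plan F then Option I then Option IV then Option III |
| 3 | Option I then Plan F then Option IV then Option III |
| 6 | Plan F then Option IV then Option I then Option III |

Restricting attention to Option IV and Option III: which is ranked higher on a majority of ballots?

Option IV

Ballots ranking Option IV above Option III: 2 + 3 + 6 = 11.
Ballots ranking Option III above Option IV: 13 − 11 = 2.
Option IV wins the head-to-head 11–2.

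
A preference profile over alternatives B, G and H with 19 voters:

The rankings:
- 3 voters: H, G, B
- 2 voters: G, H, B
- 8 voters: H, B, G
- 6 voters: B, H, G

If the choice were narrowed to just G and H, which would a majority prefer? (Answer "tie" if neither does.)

H

Ballots ranking G above H: 2.
Ballots ranking H above G: 19 − 2 = 17.
H wins the head-to-head 17–2.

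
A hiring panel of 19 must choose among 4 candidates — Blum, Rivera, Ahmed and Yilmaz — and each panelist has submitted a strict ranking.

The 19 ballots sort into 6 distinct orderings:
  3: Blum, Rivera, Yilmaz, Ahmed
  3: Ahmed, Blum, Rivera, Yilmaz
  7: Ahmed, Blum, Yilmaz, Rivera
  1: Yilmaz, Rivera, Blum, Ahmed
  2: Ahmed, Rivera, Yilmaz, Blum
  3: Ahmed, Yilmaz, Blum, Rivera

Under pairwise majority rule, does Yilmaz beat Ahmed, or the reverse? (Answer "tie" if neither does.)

Ahmed

Ballots ranking Yilmaz above Ahmed: 3 + 1 = 4.
Ballots ranking Ahmed above Yilmaz: 19 − 4 = 15.
Ahmed wins the head-to-head 15–4.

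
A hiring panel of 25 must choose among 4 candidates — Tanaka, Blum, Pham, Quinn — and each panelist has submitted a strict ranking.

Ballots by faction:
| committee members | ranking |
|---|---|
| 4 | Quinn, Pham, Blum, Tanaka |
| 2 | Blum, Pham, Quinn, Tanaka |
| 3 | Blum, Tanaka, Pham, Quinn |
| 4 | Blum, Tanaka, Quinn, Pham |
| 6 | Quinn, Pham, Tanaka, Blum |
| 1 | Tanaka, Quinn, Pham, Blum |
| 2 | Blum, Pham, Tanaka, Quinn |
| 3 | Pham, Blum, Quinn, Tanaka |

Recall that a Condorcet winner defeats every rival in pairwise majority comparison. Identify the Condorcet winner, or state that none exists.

Head-to-head results (25 committee members):
Tanaka vs Blum: 6+1 = 7 for Tanaka, 18 for Blum — Blum by 18–7.
Tanaka vs Pham: Tanaka preferred on 3+4+1 = 8 ballots; Pham wins 17–8.
Tanaka vs Quinn: 3+4+1+2 = 10 for Tanaka, 15 for Quinn — Quinn by 15–10.
Blum vs Pham: 11 to 14, Pham.
Blum vs Quinn: 2+3+4+2+3 = 14 for Blum, 11 for Quinn — Blum by 14–11.
Pham vs Quinn: 10 to 15, Quinn.
Each candidate drops at least one matchup (Tanaka loses to Blum; Blum loses to Pham; Pham loses to Quinn; Quinn loses to Blum); the cycle Blum > Quinn > Pham > Blum rules out a Condorcet winner.

none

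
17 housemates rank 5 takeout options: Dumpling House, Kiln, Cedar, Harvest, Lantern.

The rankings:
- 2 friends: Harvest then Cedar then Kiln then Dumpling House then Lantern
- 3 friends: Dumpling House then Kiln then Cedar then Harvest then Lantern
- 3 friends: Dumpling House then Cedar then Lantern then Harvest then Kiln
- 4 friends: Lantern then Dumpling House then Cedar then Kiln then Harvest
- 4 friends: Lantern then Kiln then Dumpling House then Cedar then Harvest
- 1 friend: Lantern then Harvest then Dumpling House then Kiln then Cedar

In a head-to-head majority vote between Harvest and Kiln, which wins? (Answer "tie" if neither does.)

Ballots ranking Harvest above Kiln: 2 + 3 + 1 = 6.
Ballots ranking Kiln above Harvest: 17 − 6 = 11.
Kiln wins the head-to-head 11–6.

Kiln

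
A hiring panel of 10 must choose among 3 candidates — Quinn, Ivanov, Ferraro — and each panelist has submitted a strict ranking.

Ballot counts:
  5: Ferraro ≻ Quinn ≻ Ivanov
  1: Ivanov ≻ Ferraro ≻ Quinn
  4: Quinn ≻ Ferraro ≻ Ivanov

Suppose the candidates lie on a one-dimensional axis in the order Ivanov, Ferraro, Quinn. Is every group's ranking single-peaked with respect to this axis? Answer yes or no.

yes

Axis positions: Ivanov=1, Ferraro=2, Quinn=3.
Group 1 (peak Ferraro at position 2): ranking walks positions 2-3-1, expanding outward from the peak — single-peaked.
Group 2 (peak Ivanov at position 1): ranking walks positions 1-2-3, expanding outward from the peak — single-peaked.
Group 3 (peak Quinn at position 3): ranking walks positions 3-2-1, expanding outward from the peak — single-peaked.
Every ranking is single-peaked on this axis.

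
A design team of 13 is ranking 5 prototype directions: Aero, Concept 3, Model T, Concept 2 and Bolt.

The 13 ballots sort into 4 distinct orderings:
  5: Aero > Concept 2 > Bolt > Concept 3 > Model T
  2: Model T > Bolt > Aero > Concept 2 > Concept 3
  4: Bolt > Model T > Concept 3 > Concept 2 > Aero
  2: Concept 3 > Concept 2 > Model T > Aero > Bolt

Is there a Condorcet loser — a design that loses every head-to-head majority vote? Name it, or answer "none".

Head-to-head results (13 engineers):
Aero–Concept 3: Aero 7–6.
Aero vs Model T: Aero is ranked higher on 5 ballots, Model T on 8. Model T wins 8–5.
Aero vs Concept 2: Aero wins 7–6.
Aero vs Bolt: 5+2 = 7 for Aero, 6 for Bolt — Aero by 7–6.
Concept 3 vs Model T: 7 to 6, Concept 3.
Concept 3 vs Concept 2: Concept 2, 7–6.
Concept 3 vs Bolt: Bolt, 11–2.
Model T vs Concept 2: 6 to 7, Concept 2.
Model T vs Bolt: Bolt wins 9–4.
Concept 2 vs Bolt: Concept 2 wins 7–6.
Every design wins at least one matchup (Aero beats Concept 3; Concept 3 beats Model T; Model T beats Aero; Concept 2 beats Concept 3; Bolt beats Concept 3), so there is no Condorcet loser.

none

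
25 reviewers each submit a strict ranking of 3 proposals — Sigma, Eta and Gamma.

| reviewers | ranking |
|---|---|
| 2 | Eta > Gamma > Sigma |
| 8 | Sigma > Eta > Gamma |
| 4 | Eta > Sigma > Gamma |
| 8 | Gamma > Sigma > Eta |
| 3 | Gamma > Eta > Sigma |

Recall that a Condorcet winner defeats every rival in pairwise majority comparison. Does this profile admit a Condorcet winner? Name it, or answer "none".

Pairwise majorities:
Sigma vs Eta: Sigma, 16–9.
Sigma vs Gamma: 12 to 13, Gamma.
Eta vs Gamma: Eta is ranked higher on 2+8+4 = 14 ballots, Gamma on 11. Eta wins 14–11.
Each project drops at least one matchup (Sigma loses to Gamma; Eta loses to Sigma; Gamma loses to Eta); the cycle Sigma beats Eta beats Gamma beats Sigma rules out a Condorcet winner.

none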